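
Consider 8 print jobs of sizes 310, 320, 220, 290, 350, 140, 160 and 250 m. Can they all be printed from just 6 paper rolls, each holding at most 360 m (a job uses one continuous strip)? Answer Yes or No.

Total = 2040 m; ⌈2040/360⌉ = 6.
The bound of 6 does not rule out 6, but exhaustive search shows no assignment into 6 paper rolls of capacity 360 m exists — the minimum is 7.

No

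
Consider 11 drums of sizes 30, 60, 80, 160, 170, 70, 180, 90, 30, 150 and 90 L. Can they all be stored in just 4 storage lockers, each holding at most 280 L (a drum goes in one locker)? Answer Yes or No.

A valid assignment using 4 storage lockers:
  locker 1: 180 + 90 = 270
  locker 2: 170 + 80 + 30 = 280
  locker 3: 160 + 90 + 30 = 280
  locker 4: 150 + 70 + 60 = 280
Every load is within 280 L, so 4 storage lockers suffice.

Yes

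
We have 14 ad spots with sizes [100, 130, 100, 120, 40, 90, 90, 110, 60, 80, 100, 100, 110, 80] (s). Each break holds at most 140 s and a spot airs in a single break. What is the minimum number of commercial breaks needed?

12

Total = 130 + 120 + 110 + 110 + 100 + 100 + 100 + 100 + 90 + 90 + 80 + 80 + 60 + 40 = 1310 s.
Lower bound: ⌈1310/140⌉ = 10 commercial breaks.
Also, 12 ad spots each exceed 70 s, and no two of those can share a break, so at least 12 commercial breaks are needed.
A packing using 12 commercial breaks:
  break 1: 130 = 130
  break 2: 120 = 120
  break 3: 110 = 110
  break 4: 110 = 110
  break 5: 100 + 40 = 140
  break 6: 100 = 100
  break 7: 100 = 100
  break 8: 100 = 100
  break 9: 90 = 90
  break 10: 90 = 90
  break 11: 80 + 60 = 140
  break 12: 80 = 80
This matches the lower bound, so 12 is optimal.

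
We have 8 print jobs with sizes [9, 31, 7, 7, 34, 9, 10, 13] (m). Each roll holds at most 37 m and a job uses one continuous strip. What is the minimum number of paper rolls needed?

4

Total = 34 + 31 + 13 + 10 + 9 + 9 + 7 + 7 = 120 m.
Lower bound: ⌈120/37⌉ = 4 paper rolls.
A packing using 4 paper rolls:
  roll 1: 34 = 34
  roll 2: 31 = 31
  roll 3: 13 + 10 + 9 = 32
  roll 4: 9 + 7 + 7 = 23
This matches the lower bound, so 4 is optimal.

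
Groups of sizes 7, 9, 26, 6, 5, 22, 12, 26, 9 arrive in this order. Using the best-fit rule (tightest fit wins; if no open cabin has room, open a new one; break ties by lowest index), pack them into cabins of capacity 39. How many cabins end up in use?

  7 → cabin 1 (new)  [load 7/39]
  9 → cabin 1  [load 16/39]
  26 → cabin 2 (new)  [load 26/39]
  6 → cabin 2  [load 32/39]
  5 → cabin 2  [load 37/39]
  22 → cabin 1  [load 38/39]
  12 → cabin 3 (new)  [load 12/39]
  26 → cabin 3  [load 38/39]
  9 → cabin 4 (new)  [load 9/39]
4 cabins opened.

4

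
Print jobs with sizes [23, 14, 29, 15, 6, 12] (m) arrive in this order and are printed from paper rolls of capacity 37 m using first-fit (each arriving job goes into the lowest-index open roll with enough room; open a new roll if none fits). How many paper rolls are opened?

  23 → roll 1 (new)  [load 23/37]
  14 → roll 1  [load 37/37]
  29 → roll 2 (new)  [load 29/37]
  15 → roll 3 (new)  [load 15/37]
  6 → roll 2  [load 35/37]
  12 → roll 3  [load 27/37]
3 paper rolls opened.

3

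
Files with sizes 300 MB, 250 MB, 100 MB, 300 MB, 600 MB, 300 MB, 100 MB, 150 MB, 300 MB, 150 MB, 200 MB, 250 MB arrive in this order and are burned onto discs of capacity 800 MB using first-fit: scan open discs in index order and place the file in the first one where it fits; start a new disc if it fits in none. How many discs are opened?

4

  300 → disc 1 (new)  [load 300/800]
  250 → disc 1  [load 550/800]
  100 → disc 1  [load 650/800]
  300 → disc 2 (new)  [load 300/800]
  600 → disc 3 (new)  [load 600/800]
  300 → disc 2  [load 600/800]
  100 → disc 1  [load 750/800]
  150 → disc 2  [load 750/800]
  300 → disc 4 (new)  [load 300/800]
  150 → disc 3  [load 750/800]
  200 → disc 4  [load 500/800]
  250 → disc 4  [load 750/800]
4 discs opened.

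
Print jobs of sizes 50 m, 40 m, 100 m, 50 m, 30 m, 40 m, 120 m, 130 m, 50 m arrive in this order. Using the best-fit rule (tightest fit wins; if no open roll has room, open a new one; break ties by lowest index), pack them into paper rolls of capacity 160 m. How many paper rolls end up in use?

5

  50 → roll 1 (new)  [load 50/160]
  40 → roll 1  [load 90/160]
  100 → roll 2 (new)  [load 100/160]
  50 → roll 2  [load 150/160]
  30 → roll 1  [load 120/160]
  40 → roll 1  [load 160/160]
  120 → roll 3 (new)  [load 120/160]
  130 → roll 4 (new)  [load 130/160]
  50 → roll 5 (new)  [load 50/160]
5 paper rolls opened.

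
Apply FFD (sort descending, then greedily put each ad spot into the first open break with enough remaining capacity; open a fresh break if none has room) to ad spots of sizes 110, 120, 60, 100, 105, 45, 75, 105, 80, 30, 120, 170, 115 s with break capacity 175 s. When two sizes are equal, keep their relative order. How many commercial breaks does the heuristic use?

9

Sorted descending: 170, 120, 120, 115, 110, 105, 105, 100, 80, 75, 60, 45, 30.
  170 → break 1 (new)  [load 170/175]
  120 → break 2 (new)  [load 120/175]
  120 → break 3 (new)  [load 120/175]
  115 → break 4 (new)  [load 115/175]
  110 → break 5 (new)  [load 110/175]
  105 → break 6 (new)  [load 105/175]
  105 → break 7 (new)  [load 105/175]
  100 → break 8 (new)  [load 100/175]
  80 → break 9 (new)  [load 80/175]
  75 → break 8  [load 175/175]
  60 → break 4  [load 175/175]
  45 → break 2  [load 165/175]
  30 → break 3  [load 150/175]
9 commercial breaks opened.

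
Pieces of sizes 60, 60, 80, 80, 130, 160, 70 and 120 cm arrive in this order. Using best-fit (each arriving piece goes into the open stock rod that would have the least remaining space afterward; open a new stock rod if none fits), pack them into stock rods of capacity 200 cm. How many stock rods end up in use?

  60 → stock rod 1 (new)  [load 60/200]
  60 → stock rod 1  [load 120/200]
  80 → stock rod 1  [load 200/200]
  80 → stock rod 2 (new)  [load 80/200]
  130 → stock rod 3 (new)  [load 130/200]
  160 → stock rod 4 (new)  [load 160/200]
  70 → stock rod 3  [load 200/200]
  120 → stock rod 2  [load 200/200]
4 stock rods opened.

4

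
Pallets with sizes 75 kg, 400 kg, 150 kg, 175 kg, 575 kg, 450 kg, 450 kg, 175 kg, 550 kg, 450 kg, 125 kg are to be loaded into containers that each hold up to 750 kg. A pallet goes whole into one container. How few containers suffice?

Total = 575 + 550 + 450 + 450 + 450 + 400 + 175 + 175 + 150 + 125 + 75 = 3575 kg.
Lower bound: ⌈3575/750⌉ = 5 containers.
Also, 6 pallets each exceed 375 kg, and no two of those can share a container, so at least 6 containers are needed.
A packing using 6 containers:
  container 1: 575 + 175 = 750
  container 2: 550 + 175 = 725
  container 3: 450 + 150 + 125 = 725
  container 4: 450 + 75 = 525
  container 5: 450 = 450
  container 6: 400 = 400
This matches the lower bound, so 6 is optimal.

6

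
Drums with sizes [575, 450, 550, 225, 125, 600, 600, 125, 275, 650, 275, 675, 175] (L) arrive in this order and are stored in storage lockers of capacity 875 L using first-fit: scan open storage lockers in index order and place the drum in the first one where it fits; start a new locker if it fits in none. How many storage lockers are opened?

  575 → locker 1 (new)  [load 575/875]
  450 → locker 2 (new)  [load 450/875]
  550 → locker 3 (new)  [load 550/875]
  225 → locker 1  [load 800/875]
  125 → locker 2  [load 575/875]
  600 → locker 4 (new)  [load 600/875]
  600 → locker 5 (new)  [load 600/875]
  125 → locker 2  [load 700/875]
  275 → locker 3  [load 825/875]
  650 → locker 6 (new)  [load 650/875]
  275 → locker 4  [load 875/875]
  675 → locker 7 (new)  [load 675/875]
  175 → locker 2  [load 875/875]
7 storage lockers opened.

7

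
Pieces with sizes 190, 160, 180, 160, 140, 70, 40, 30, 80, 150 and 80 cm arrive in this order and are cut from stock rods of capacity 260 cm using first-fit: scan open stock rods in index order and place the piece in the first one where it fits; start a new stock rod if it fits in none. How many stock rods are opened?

6

  190 → stock rod 1 (new)  [load 190/260]
  160 → stock rod 2 (new)  [load 160/260]
  180 → stock rod 3 (new)  [load 180/260]
  160 → stock rod 4 (new)  [load 160/260]
  140 → stock rod 5 (new)  [load 140/260]
  70 → stock rod 1  [load 260/260]
  40 → stock rod 2  [load 200/260]
  30 → stock rod 2  [load 230/260]
  80 → stock rod 3  [load 260/260]
  150 → stock rod 6 (new)  [load 150/260]
  80 → stock rod 4  [load 240/260]
6 stock rods opened.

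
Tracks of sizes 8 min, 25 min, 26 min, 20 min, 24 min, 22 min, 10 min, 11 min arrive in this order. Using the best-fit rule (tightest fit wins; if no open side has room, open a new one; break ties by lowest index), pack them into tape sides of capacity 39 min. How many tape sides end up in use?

  8 → side 1 (new)  [load 8/39]
  25 → side 1  [load 33/39]
  26 → side 2 (new)  [load 26/39]
  20 → side 3 (new)  [load 20/39]
  24 → side 4 (new)  [load 24/39]
  22 → side 5 (new)  [load 22/39]
  10 → side 2  [load 36/39]
  11 → side 4  [load 35/39]
5 tape sides opened.

5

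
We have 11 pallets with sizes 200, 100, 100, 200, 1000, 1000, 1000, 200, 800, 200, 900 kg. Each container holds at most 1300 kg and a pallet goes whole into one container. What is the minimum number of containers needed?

Total = 1000 + 1000 + 1000 + 900 + 800 + 200 + 200 + 200 + 200 + 100 + 100 = 5700 kg.
Lower bound: ⌈5700/1300⌉ = 5 containers.
A packing using 5 containers:
  container 1: 1000 + 200 + 100 = 1300
  container 2: 1000 + 200 + 100 = 1300
  container 3: 1000 + 200 = 1200
  container 4: 900 + 200 = 1100
  container 5: 800 = 800
This matches the lower bound, so 5 is optimal.

5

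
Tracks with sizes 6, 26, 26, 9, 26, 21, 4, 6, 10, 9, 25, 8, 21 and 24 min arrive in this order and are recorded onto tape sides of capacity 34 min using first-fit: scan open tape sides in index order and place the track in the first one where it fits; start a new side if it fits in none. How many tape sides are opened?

  6 → side 1 (new)  [load 6/34]
  26 → side 1  [load 32/34]
  26 → side 2 (new)  [load 26/34]
  9 → side 3 (new)  [load 9/34]
  26 → side 4 (new)  [load 26/34]
  21 → side 3  [load 30/34]
  4 → side 2  [load 30/34]
  6 → side 4  [load 32/34]
  10 → side 5 (new)  [load 10/34]
  9 → side 5  [load 19/34]
  25 → side 6 (new)  [load 25/34]
  8 → side 5  [load 27/34]
  21 → side 7 (new)  [load 21/34]
  24 → side 8 (new)  [load 24/34]
8 tape sides opened.

8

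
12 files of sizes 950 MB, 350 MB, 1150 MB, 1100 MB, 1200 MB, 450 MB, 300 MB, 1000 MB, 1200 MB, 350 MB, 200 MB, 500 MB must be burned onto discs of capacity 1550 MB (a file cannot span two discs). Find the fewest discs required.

Total = 1200 + 1200 + 1150 + 1100 + 1000 + 950 + 500 + 450 + 350 + 350 + 300 + 200 = 8750 MB.
Lower bound: ⌈8750/1550⌉ = 6 discs.
A packing using 6 discs:
  disc 1: 1200 + 350 = 1550
  disc 2: 1200 + 350 = 1550
  disc 3: 1150 + 300 = 1450
  disc 4: 1100 + 450 = 1550
  disc 5: 1000 + 500 = 1500
  disc 6: 950 + 200 = 1150
This matches the lower bound, so 6 is optimal.

6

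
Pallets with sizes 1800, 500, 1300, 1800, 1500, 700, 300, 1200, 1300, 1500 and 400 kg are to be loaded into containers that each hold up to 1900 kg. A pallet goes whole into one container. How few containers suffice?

7

Total = 1800 + 1800 + 1500 + 1500 + 1300 + 1300 + 1200 + 700 + 500 + 400 + 300 = 12300 kg.
Lower bound: ⌈12300/1900⌉ = 7 containers.
A packing using 7 containers:
  container 1: 1800 = 1800
  container 2: 1800 = 1800
  container 3: 1500 + 400 = 1900
  container 4: 1500 + 300 = 1800
  container 5: 1300 + 500 = 1800
  container 6: 1300 = 1300
  container 7: 1200 + 700 = 1900
This matches the lower bound, so 7 is optimal.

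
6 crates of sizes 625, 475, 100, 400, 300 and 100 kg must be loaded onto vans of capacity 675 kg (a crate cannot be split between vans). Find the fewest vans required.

4

Total = 625 + 475 + 400 + 300 + 100 + 100 = 2000 kg.
Lower bound: ⌈2000/675⌉ = 3 vans.
A packing using 4 vans:
  van 1: 625 = 625
  van 2: 475 + 100 + 100 = 675
  van 3: 400 = 400
  van 4: 300 = 300
No arrangement into 3 vans stays within capacity, so 4 is optimal.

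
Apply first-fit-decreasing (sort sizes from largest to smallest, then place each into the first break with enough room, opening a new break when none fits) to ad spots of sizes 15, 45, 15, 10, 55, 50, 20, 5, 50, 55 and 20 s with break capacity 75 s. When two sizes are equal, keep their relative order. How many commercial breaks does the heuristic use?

5

Sorted descending: 55, 55, 50, 50, 45, 20, 20, 15, 15, 10, 5.
  55 → break 1 (new)  [load 55/75]
  55 → break 2 (new)  [load 55/75]
  50 → break 3 (new)  [load 50/75]
  50 → break 4 (new)  [load 50/75]
  45 → break 5 (new)  [load 45/75]
  20 → break 1  [load 75/75]
  20 → break 2  [load 75/75]
  15 → break 3  [load 65/75]
  15 → break 4  [load 65/75]
  10 → break 3  [load 75/75]
  5 → break 4  [load 70/75]
5 commercial breaks opened.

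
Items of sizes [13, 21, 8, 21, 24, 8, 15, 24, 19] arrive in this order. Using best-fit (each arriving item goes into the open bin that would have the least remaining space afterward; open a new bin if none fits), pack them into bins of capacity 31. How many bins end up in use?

  13 → bin 1 (new)  [load 13/31]
  21 → bin 2 (new)  [load 21/31]
  8 → bin 2  [load 29/31]
  21 → bin 3 (new)  [load 21/31]
  24 → bin 4 (new)  [load 24/31]
  8 → bin 3  [load 29/31]
  15 → bin 1  [load 28/31]
  24 → bin 5 (new)  [load 24/31]
  19 → bin 6 (new)  [load 19/31]
6 bins opened.

6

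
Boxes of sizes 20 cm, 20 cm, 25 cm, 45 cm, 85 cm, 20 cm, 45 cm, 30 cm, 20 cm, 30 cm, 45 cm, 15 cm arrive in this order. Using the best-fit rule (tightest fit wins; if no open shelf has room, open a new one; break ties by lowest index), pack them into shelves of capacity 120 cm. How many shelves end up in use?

  20 → shelf 1 (new)  [load 20/120]
  20 → shelf 1  [load 40/120]
  25 → shelf 1  [load 65/120]
  45 → shelf 1  [load 110/120]
  85 → shelf 2 (new)  [load 85/120]
  20 → shelf 2  [load 105/120]
  45 → shelf 3 (new)  [load 45/120]
  30 → shelf 3  [load 75/120]
  20 → shelf 3  [load 95/120]
  30 → shelf 4 (new)  [load 30/120]
  45 → shelf 4  [load 75/120]
  15 → shelf 2  [load 120/120]
4 shelves opened.

4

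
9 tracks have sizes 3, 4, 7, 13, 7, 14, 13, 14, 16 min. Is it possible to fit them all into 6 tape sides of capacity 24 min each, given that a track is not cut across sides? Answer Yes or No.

A valid assignment using 5 tape sides:
  side 1: 16 + 7 = 23
  side 2: 14 + 7 + 3 = 24
  side 3: 14 + 4 = 18
  side 4: 13 = 13
  side 5: 13 = 13
That uses only 5 ≤ 6, so 6 tape sides are enough.

Yes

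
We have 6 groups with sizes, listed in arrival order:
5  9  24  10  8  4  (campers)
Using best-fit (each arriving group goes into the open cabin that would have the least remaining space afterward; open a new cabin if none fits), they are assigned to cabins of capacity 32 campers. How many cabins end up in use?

  5 → cabin 1 (new)  [load 5/32]
  9 → cabin 1  [load 14/32]
  24 → cabin 2 (new)  [load 24/32]
  10 → cabin 1  [load 24/32]
  8 → cabin 1  [load 32/32]
  4 → cabin 2  [load 28/32]
2 cabins opened.

2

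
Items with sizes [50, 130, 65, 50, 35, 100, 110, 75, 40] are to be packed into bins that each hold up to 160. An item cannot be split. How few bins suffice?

Total = 130 + 110 + 100 + 75 + 65 + 50 + 50 + 40 + 35 = 655.
Lower bound: ⌈655/160⌉ = 5 bins.
A packing using 5 bins:
  bin 1: 130 = 130
  bin 2: 110 + 50 = 160
  bin 3: 100 + 50 = 150
  bin 4: 75 + 65 = 140
  bin 5: 40 + 35 = 75
This matches the lower bound, so 5 is optimal.

5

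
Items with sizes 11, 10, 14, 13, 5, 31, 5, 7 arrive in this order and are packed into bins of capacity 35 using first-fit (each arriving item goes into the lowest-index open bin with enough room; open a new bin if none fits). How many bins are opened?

3

  11 → bin 1 (new)  [load 11/35]
  10 → bin 1  [load 21/35]
  14 → bin 1  [load 35/35]
  13 → bin 2 (new)  [load 13/35]
  5 → bin 2  [load 18/35]
  31 → bin 3 (new)  [load 31/35]
  5 → bin 2  [load 23/35]
  7 → bin 2  [load 30/35]
3 bins opened.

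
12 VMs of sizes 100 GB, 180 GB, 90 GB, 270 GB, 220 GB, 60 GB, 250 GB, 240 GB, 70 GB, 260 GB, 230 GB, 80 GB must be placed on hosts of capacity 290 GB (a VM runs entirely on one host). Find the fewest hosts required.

8

Total = 270 + 260 + 250 + 240 + 230 + 220 + 180 + 100 + 90 + 80 + 70 + 60 = 2050 GB.
Lower bound: ⌈2050/290⌉ = 8 hosts.
A packing using 8 hosts:
  host 1: 270 = 270
  host 2: 260 = 260
  host 3: 250 = 250
  host 4: 240 = 240
  host 5: 230 + 60 = 290
  host 6: 220 + 70 = 290
  host 7: 180 + 100 = 280
  host 8: 90 + 80 = 170
This matches the lower bound, so 8 is optimal.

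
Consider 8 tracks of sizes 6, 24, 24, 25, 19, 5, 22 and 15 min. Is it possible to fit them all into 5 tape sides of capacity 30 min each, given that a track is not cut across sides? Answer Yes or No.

No

Total = 140 min; ⌈140/30⌉ = 5.
The bound of 5 does not rule out 5, but exhaustive search shows no assignment into 5 tape sides of capacity 30 min exists — the minimum is 6.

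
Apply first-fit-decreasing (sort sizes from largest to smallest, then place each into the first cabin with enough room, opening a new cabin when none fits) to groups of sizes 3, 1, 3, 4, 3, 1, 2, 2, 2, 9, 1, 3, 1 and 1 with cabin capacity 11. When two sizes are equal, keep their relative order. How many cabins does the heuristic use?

4

Sorted descending: 9, 4, 3, 3, 3, 3, 2, 2, 2, 1, 1, 1, 1, 1.
  9 → cabin 1 (new)  [load 9/11]
  4 → cabin 2 (new)  [load 4/11]
  3 → cabin 2  [load 7/11]
  3 → cabin 2  [load 10/11]
  3 → cabin 3 (new)  [load 3/11]
  3 → cabin 3  [load 6/11]
  2 → cabin 1  [load 11/11]
  2 → cabin 3  [load 8/11]
  2 → cabin 3  [load 10/11]
  1 → cabin 2  [load 11/11]
  1 → cabin 3  [load 11/11]
  1 → cabin 4 (new)  [load 1/11]
  1 → cabin 4  [load 2/11]
  1 → cabin 4  [load 3/11]
4 cabins opened.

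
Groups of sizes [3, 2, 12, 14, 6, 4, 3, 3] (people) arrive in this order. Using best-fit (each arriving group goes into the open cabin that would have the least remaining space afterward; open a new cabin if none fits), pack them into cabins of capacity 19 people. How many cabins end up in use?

  3 → cabin 1 (new)  [load 3/19]
  2 → cabin 1  [load 5/19]
  12 → cabin 1  [load 17/19]
  14 → cabin 2 (new)  [load 14/19]
  6 → cabin 3 (new)  [load 6/19]
  4 → cabin 2  [load 18/19]
  3 → cabin 3  [load 9/19]
  3 → cabin 3  [load 12/19]
3 cabins opened.

3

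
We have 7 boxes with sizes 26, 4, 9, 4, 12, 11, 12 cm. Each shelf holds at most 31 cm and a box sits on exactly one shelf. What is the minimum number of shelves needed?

Total = 26 + 12 + 12 + 11 + 9 + 4 + 4 = 78 cm.
Lower bound: ⌈78/31⌉ = 3 shelves.
A packing using 3 shelves:
  shelf 1: 26 + 4 = 30
  shelf 2: 12 + 12 + 4 = 28
  shelf 3: 11 + 9 = 20
This matches the lower bound, so 3 is optimal.

3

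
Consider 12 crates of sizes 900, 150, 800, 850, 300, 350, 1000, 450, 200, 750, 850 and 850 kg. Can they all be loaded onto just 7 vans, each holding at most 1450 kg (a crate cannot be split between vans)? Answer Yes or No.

Yes

A valid assignment using 7 vans:
  van 1: 1000 + 450 = 1450
  van 2: 900 + 350 + 200 = 1450
  van 3: 850 + 300 + 150 = 1300
  van 4: 850 = 850
  van 5: 850 = 850
  van 6: 800 = 800
  van 7: 750 = 750
Every load is within 1450 kg, so 7 vans suffice.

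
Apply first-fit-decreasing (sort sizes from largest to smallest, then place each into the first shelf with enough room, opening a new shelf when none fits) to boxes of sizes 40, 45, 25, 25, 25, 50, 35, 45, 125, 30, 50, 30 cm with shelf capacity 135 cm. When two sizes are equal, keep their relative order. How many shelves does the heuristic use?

4

Sorted descending: 125, 50, 50, 45, 45, 40, 35, 30, 30, 25, 25, 25.
  125 → shelf 1 (new)  [load 125/135]
  50 → shelf 2 (new)  [load 50/135]
  50 → shelf 2  [load 100/135]
  45 → shelf 3 (new)  [load 45/135]
  45 → shelf 3  [load 90/135]
  40 → shelf 3  [load 130/135]
  35 → shelf 2  [load 135/135]
  30 → shelf 4 (new)  [load 30/135]
  30 → shelf 4  [load 60/135]
  25 → shelf 4  [load 85/135]
  25 → shelf 4  [load 110/135]
  25 → shelf 4  [load 135/135]
4 shelves opened.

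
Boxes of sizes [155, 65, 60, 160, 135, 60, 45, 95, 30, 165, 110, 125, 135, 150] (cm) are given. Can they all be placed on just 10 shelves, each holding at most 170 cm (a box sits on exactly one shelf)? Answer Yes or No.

Yes

A valid assignment using 10 shelves:
  shelf 1: 165 = 165
  shelf 2: 160 = 160
  shelf 3: 155 = 155
  shelf 4: 150 = 150
  shelf 5: 135 + 30 = 165
  shelf 6: 135 = 135
  shelf 7: 125 + 45 = 170
  shelf 8: 110 + 60 = 170
  shelf 9: 95 + 65 = 160
  shelf 10: 60 = 60
Every load is within 170 cm, so 10 shelves suffice.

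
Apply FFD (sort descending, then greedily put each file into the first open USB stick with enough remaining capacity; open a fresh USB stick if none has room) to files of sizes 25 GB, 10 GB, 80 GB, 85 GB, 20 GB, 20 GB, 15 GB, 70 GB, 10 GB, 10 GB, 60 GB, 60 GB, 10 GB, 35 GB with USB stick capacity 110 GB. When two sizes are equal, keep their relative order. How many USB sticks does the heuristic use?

5

Sorted descending: 85, 80, 70, 60, 60, 35, 25, 20, 20, 15, 10, 10, 10, 10.
  85 → USB stick 1 (new)  [load 85/110]
  80 → USB stick 2 (new)  [load 80/110]
  70 → USB stick 3 (new)  [load 70/110]
  60 → USB stick 4 (new)  [load 60/110]
  60 → USB stick 5 (new)  [load 60/110]
  35 → USB stick 3  [load 105/110]
  25 → USB stick 1  [load 110/110]
  20 → USB stick 2  [load 100/110]
  20 → USB stick 4  [load 80/110]
  15 → USB stick 4  [load 95/110]
  10 → USB stick 2  [load 110/110]
  10 → USB stick 4  [load 105/110]
  10 → USB stick 5  [load 70/110]
  10 → USB stick 5  [load 80/110]
5 USB sticks opened.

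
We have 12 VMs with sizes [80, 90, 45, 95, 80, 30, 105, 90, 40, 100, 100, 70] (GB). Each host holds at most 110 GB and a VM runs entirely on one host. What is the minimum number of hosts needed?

Total = 105 + 100 + 100 + 95 + 90 + 90 + 80 + 80 + 70 + 45 + 40 + 30 = 925 GB.
Lower bound: ⌈925/110⌉ = 9 hosts.
A packing using 10 hosts:
  host 1: 105 = 105
  host 2: 100 = 100
  host 3: 100 = 100
  host 4: 95 = 95
  host 5: 90 = 90
  host 6: 90 = 90
  host 7: 80 + 30 = 110
  host 8: 80 = 80
  host 9: 70 + 40 = 110
  host 10: 45 = 45
No arrangement into 9 hosts stays within capacity, so 10 is optimal.

10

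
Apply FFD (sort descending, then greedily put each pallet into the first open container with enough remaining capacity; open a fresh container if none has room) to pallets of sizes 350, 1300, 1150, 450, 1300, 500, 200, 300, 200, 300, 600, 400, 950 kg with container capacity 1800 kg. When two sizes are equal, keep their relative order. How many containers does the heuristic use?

5

Sorted descending: 1300, 1300, 1150, 950, 600, 500, 450, 400, 350, 300, 300, 200, 200.
  1300 → container 1 (new)  [load 1300/1800]
  1300 → container 2 (new)  [load 1300/1800]
  1150 → container 3 (new)  [load 1150/1800]
  950 → container 4 (new)  [load 950/1800]
  600 → container 3  [load 1750/1800]
  500 → container 1  [load 1800/1800]
  450 → container 2  [load 1750/1800]
  400 → container 4  [load 1350/1800]
  350 → container 4  [load 1700/1800]
  300 → container 5 (new)  [load 300/1800]
  300 → container 5  [load 600/1800]
  200 → container 5  [load 800/1800]
  200 → container 5  [load 1000/1800]
5 containers opened.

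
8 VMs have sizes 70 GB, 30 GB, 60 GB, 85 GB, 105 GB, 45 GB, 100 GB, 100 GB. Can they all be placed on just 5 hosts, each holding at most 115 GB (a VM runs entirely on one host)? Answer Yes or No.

No

Total = 595 GB; ⌈595/115⌉ = 6.
At least 6 hosts are required, but only 5 are allowed.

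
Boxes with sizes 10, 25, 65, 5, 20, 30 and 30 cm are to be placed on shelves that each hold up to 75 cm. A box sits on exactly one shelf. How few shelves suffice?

3

Total = 65 + 30 + 30 + 25 + 20 + 10 + 5 = 185 cm.
Lower bound: ⌈185/75⌉ = 3 shelves.
A packing using 3 shelves:
  shelf 1: 65 + 10 = 75
  shelf 2: 30 + 30 + 5 = 65
  shelf 3: 25 + 20 = 45
This matches the lower bound, so 3 is optimal.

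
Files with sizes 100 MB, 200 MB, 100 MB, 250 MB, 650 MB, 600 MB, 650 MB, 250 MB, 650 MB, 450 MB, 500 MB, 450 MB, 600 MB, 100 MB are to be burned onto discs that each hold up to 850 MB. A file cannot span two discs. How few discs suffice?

Total = 650 + 650 + 650 + 600 + 600 + 500 + 450 + 450 + 250 + 250 + 200 + 100 + 100 + 100 = 5550 MB.
Lower bound: ⌈5550/850⌉ = 7 discs.
Also, 8 files each exceed 425 MB, and no two of those can share a disc, so at least 8 discs are needed.
A packing using 8 discs:
  disc 1: 650 + 200 = 850
  disc 2: 650 + 100 + 100 = 850
  disc 3: 650 + 100 = 750
  disc 4: 600 + 250 = 850
  disc 5: 600 + 250 = 850
  disc 6: 500 = 500
  disc 7: 450 = 450
  disc 8: 450 = 450
This matches the lower bound, so 8 is optimal.

8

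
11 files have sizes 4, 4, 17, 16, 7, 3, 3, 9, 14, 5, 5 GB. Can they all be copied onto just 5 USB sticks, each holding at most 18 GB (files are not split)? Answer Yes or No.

A valid assignment using 5 USB sticks:
  USB stick 1: 17 = 17
  USB stick 2: 16 = 16
  USB stick 3: 14 + 4 = 18
  USB stick 4: 9 + 5 + 4 = 18
  USB stick 5: 7 + 5 + 3 + 3 = 18
Every load is within 18 GB, so 5 USB sticks suffice.

Yes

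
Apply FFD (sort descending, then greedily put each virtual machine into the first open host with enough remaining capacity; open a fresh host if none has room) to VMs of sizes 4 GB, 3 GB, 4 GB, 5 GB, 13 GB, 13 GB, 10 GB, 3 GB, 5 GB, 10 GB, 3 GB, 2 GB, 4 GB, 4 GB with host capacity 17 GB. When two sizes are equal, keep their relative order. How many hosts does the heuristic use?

5

Sorted descending: 13, 13, 10, 10, 5, 5, 4, 4, 4, 4, 3, 3, 3, 2.
  13 → host 1 (new)  [load 13/17]
  13 → host 2 (new)  [load 13/17]
  10 → host 3 (new)  [load 10/17]
  10 → host 4 (new)  [load 10/17]
  5 → host 3  [load 15/17]
  5 → host 4  [load 15/17]
  4 → host 1  [load 17/17]
  4 → host 2  [load 17/17]
  4 → host 5 (new)  [load 4/17]
  4 → host 5  [load 8/17]
  3 → host 5  [load 11/17]
  3 → host 5  [load 14/17]
  3 → host 5  [load 17/17]
  2 → host 3  [load 17/17]
5 hosts opened.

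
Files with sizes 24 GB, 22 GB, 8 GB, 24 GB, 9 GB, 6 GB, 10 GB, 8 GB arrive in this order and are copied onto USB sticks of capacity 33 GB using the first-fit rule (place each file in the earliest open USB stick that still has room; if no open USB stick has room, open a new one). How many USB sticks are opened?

4

  24 → USB stick 1 (new)  [load 24/33]
  22 → USB stick 2 (new)  [load 22/33]
  8 → USB stick 1  [load 32/33]
  24 → USB stick 3 (new)  [load 24/33]
  9 → USB stick 2  [load 31/33]
  6 → USB stick 3  [load 30/33]
  10 → USB stick 4 (new)  [load 10/33]
  8 → USB stick 4  [load 18/33]
4 USB sticks opened.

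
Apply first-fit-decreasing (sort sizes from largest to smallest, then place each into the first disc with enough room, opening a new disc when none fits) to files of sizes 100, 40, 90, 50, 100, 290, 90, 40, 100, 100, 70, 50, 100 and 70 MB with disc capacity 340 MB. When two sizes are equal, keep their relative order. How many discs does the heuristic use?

Sorted descending: 290, 100, 100, 100, 100, 100, 90, 90, 70, 70, 50, 50, 40, 40.
  290 → disc 1 (new)  [load 290/340]
  100 → disc 2 (new)  [load 100/340]
  100 → disc 2  [load 200/340]
  100 → disc 2  [load 300/340]
  100 → disc 3 (new)  [load 100/340]
  100 → disc 3  [load 200/340]
  90 → disc 3  [load 290/340]
  90 → disc 4 (new)  [load 90/340]
  70 → disc 4  [load 160/340]
  70 → disc 4  [load 230/340]
  50 → disc 1  [load 340/340]
  50 → disc 3  [load 340/340]
  40 → disc 2  [load 340/340]
  40 → disc 4  [load 270/340]
4 discs opened.

4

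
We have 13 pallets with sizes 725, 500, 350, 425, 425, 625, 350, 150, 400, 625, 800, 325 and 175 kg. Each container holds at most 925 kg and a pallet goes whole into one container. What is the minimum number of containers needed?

8

Total = 800 + 725 + 625 + 625 + 500 + 425 + 425 + 400 + 350 + 350 + 325 + 175 + 150 = 5875 kg.
Lower bound: ⌈5875/925⌉ = 7 containers.
A packing using 8 containers:
  container 1: 800 = 800
  container 2: 725 + 175 = 900
  container 3: 625 + 150 = 775
  container 4: 625 = 625
  container 5: 500 + 425 = 925
  container 6: 425 + 400 = 825
  container 7: 350 + 350 = 700
  container 8: 325 = 325
No arrangement into 7 containers stays within capacity, so 8 is optimal.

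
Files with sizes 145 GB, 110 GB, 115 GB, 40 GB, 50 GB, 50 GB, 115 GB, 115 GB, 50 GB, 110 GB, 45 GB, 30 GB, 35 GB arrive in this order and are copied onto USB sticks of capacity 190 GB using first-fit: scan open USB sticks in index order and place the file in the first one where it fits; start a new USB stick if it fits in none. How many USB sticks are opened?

6

  145 → USB stick 1 (new)  [load 145/190]
  110 → USB stick 2 (new)  [load 110/190]
  115 → USB stick 3 (new)  [load 115/190]
  40 → USB stick 1  [load 185/190]
  50 → USB stick 2  [load 160/190]
  50 → USB stick 3  [load 165/190]
  115 → USB stick 4 (new)  [load 115/190]
  115 → USB stick 5 (new)  [load 115/190]
  50 → USB stick 4  [load 165/190]
  110 → USB stick 6 (new)  [load 110/190]
  45 → USB stick 5  [load 160/190]
  30 → USB stick 2  [load 190/190]
  35 → USB stick 6  [load 145/190]
6 USB sticks opened.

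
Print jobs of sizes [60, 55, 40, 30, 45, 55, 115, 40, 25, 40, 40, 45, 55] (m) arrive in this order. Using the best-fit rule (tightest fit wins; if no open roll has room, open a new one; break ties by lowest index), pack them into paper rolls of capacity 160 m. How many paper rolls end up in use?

5

  60 → roll 1 (new)  [load 60/160]
  55 → roll 1  [load 115/160]
  40 → roll 1  [load 155/160]
  30 → roll 2 (new)  [load 30/160]
  45 → roll 2  [load 75/160]
  55 → roll 2  [load 130/160]
  115 → roll 3 (new)  [load 115/160]
  40 → roll 3  [load 155/160]
  25 → roll 2  [load 155/160]
  40 → roll 4 (new)  [load 40/160]
  40 → roll 4  [load 80/160]
  45 → roll 4  [load 125/160]
  55 → roll 5 (new)  [load 55/160]
5 paper rolls opened.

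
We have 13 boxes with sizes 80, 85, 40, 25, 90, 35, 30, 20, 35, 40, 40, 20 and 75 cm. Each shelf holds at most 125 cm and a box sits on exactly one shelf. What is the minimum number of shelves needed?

Total = 90 + 85 + 80 + 75 + 40 + 40 + 40 + 35 + 35 + 30 + 25 + 20 + 20 = 615 cm.
Lower bound: ⌈615/125⌉ = 5 shelves.
A packing using 5 shelves:
  shelf 1: 90 + 35 = 125
  shelf 2: 85 + 40 = 125
  shelf 3: 80 + 40 = 120
  shelf 4: 75 + 30 + 20 = 125
  shelf 5: 40 + 35 + 25 + 20 = 120
This matches the lower bound, so 5 is optimal.

5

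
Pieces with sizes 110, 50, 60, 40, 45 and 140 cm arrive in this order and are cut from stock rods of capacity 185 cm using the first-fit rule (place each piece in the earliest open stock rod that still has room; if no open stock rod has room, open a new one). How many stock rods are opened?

3

  110 → stock rod 1 (new)  [load 110/185]
  50 → stock rod 1  [load 160/185]
  60 → stock rod 2 (new)  [load 60/185]
  40 → stock rod 2  [load 100/185]
  45 → stock rod 2  [load 145/185]
  140 → stock rod 3 (new)  [load 140/185]
3 stock rods opened.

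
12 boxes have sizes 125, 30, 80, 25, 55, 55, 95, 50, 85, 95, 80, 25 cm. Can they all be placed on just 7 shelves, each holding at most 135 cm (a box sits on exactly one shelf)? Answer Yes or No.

Yes

A valid assignment using 7 shelves:
  shelf 1: 125 = 125
  shelf 2: 95 + 30 = 125
  shelf 3: 95 + 25 = 120
  shelf 4: 85 + 50 = 135
  shelf 5: 80 + 55 = 135
  shelf 6: 80 + 55 = 135
  shelf 7: 25 = 25
Every load is within 135 cm, so 7 shelves suffice.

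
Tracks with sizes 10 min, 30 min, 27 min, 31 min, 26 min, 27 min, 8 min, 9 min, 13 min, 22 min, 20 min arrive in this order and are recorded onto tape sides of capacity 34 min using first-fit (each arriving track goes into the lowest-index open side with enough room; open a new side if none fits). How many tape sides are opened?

8

  10 → side 1 (new)  [load 10/34]
  30 → side 2 (new)  [load 30/34]
  27 → side 3 (new)  [load 27/34]
  31 → side 4 (new)  [load 31/34]
  26 → side 5 (new)  [load 26/34]
  27 → side 6 (new)  [load 27/34]
  8 → side 1  [load 18/34]
  9 → side 1  [load 27/34]
  13 → side 7 (new)  [load 13/34]
  22 → side 8 (new)  [load 22/34]
  20 → side 7  [load 33/34]
8 tape sides opened.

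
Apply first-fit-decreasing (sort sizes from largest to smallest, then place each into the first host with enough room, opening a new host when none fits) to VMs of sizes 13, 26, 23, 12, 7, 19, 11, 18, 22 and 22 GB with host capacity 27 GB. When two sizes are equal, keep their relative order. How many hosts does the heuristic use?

8

Sorted descending: 26, 23, 22, 22, 19, 18, 13, 12, 11, 7.
  26 → host 1 (new)  [load 26/27]
  23 → host 2 (new)  [load 23/27]
  22 → host 3 (new)  [load 22/27]
  22 → host 4 (new)  [load 22/27]
  19 → host 5 (new)  [load 19/27]
  18 → host 6 (new)  [load 18/27]
  13 → host 7 (new)  [load 13/27]
  12 → host 7  [load 25/27]
  11 → host 8 (new)  [load 11/27]
  7 → host 5  [load 26/27]
8 hosts opened.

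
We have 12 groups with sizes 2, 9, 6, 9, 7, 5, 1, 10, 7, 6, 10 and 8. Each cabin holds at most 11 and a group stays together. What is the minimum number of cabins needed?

9

Total = 10 + 10 + 9 + 9 + 8 + 7 + 7 + 6 + 6 + 5 + 2 + 1 = 80.
Lower bound: ⌈80/11⌉ = 8 cabins.
Also, 9 groups each exceed 11/2, and no two of those can share a cabin, so at least 9 cabins are needed.
A packing using 9 cabins:
  cabin 1: 10 + 1 = 11
  cabin 2: 10 = 10
  cabin 3: 9 + 2 = 11
  cabin 4: 9 = 9
  cabin 5: 8 = 8
  cabin 6: 7 = 7
  cabin 7: 7 = 7
  cabin 8: 6 + 5 = 11
  cabin 9: 6 = 6
This matches the lower bound, so 9 is optimal.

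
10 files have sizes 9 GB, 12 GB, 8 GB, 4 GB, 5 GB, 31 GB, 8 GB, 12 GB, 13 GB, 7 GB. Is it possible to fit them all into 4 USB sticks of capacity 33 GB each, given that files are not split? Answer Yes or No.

Yes

A valid assignment using 4 USB sticks:
  USB stick 1: 31 = 31
  USB stick 2: 13 + 12 + 8 = 33
  USB stick 3: 12 + 9 + 8 + 4 = 33
  USB stick 4: 7 + 5 = 12
Every load is within 33 GB, so 4 USB sticks suffice.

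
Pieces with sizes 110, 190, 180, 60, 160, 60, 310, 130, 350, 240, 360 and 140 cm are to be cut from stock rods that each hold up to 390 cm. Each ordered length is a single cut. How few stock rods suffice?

7

Total = 360 + 350 + 310 + 240 + 190 + 180 + 160 + 140 + 130 + 110 + 60 + 60 = 2290 cm.
Lower bound: ⌈2290/390⌉ = 6 stock rods.
A packing using 7 stock rods:
  stock rod 1: 360 = 360
  stock rod 2: 350 = 350
  stock rod 3: 310 + 60 = 370
  stock rod 4: 240 + 140 = 380
  stock rod 5: 190 + 180 = 370
  stock rod 6: 160 + 130 + 60 = 350
  stock rod 7: 110 = 110
No arrangement into 6 stock rods stays within capacity, so 7 is optimal.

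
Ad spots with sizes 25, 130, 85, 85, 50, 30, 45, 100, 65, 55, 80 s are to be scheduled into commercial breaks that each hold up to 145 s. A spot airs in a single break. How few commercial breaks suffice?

6

Total = 130 + 100 + 85 + 85 + 80 + 65 + 55 + 50 + 45 + 30 + 25 = 750 s.
Lower bound: ⌈750/145⌉ = 6 commercial breaks.
A packing using 6 commercial breaks:
  break 1: 130 = 130
  break 2: 100 + 45 = 145
  break 3: 85 + 55 = 140
  break 4: 85 + 50 = 135
  break 5: 80 + 65 = 145
  break 6: 30 + 25 = 55
This matches the lower bound, so 6 is optimal.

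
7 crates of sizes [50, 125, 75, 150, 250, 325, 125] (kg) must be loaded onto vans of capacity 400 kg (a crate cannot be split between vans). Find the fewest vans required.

Total = 325 + 250 + 150 + 125 + 125 + 75 + 50 = 1100 kg.
Lower bound: ⌈1100/400⌉ = 3 vans.
A packing using 3 vans:
  van 1: 325 + 75 = 400
  van 2: 250 + 150 = 400
  van 3: 125 + 125 + 50 = 300
This matches the lower bound, so 3 is optimal.

3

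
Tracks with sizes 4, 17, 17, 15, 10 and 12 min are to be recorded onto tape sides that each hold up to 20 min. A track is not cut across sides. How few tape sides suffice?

Total = 17 + 17 + 15 + 12 + 10 + 4 = 75 min.
Lower bound: ⌈75/20⌉ = 4 tape sides.
A packing using 5 tape sides:
  side 1: 17 = 17
  side 2: 17 = 17
  side 3: 15 + 4 = 19
  side 4: 12 = 12
  side 5: 10 = 10
No arrangement into 4 tape sides stays within capacity, so 5 is optimal.

5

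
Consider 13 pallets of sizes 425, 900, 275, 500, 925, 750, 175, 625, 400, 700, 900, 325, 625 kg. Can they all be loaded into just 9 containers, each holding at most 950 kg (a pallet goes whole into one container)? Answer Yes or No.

A valid assignment using 9 containers:
  container 1: 925 = 925
  container 2: 900 = 900
  container 3: 900 = 900
  container 4: 750 + 175 = 925
  container 5: 700 = 700
  container 6: 625 + 325 = 950
  container 7: 625 + 275 = 900
  container 8: 500 + 425 = 925
  container 9: 400 = 400
Every load is within 950 kg, so 9 containers suffice.

Yes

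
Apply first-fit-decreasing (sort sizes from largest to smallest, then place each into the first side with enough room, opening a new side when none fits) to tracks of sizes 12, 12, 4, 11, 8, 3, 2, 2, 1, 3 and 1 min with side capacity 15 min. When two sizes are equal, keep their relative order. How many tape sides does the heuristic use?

Sorted descending: 12, 12, 11, 8, 4, 3, 3, 2, 2, 1, 1.
  12 → side 1 (new)  [load 12/15]
  12 → side 2 (new)  [load 12/15]
  11 → side 3 (new)  [load 11/15]
  8 → side 4 (new)  [load 8/15]
  4 → side 3  [load 15/15]
  3 → side 1  [load 15/15]
  3 → side 2  [load 15/15]
  2 → side 4  [load 10/15]
  2 → side 4  [load 12/15]
  1 → side 4  [load 13/15]
  1 → side 4  [load 14/15]
4 tape sides opened.

4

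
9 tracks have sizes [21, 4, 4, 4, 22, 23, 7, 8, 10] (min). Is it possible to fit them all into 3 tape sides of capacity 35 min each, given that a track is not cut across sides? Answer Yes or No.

Yes

A valid assignment using 3 tape sides:
  side 1: 23 + 8 + 4 = 35
  side 2: 22 + 7 + 4 = 33
  side 3: 21 + 10 + 4 = 35
Every load is within 35 min, so 3 tape sides suffice.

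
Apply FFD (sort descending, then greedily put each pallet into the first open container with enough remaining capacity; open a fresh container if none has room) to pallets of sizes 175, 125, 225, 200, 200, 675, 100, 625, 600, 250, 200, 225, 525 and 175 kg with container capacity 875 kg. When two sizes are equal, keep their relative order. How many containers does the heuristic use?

Sorted descending: 675, 625, 600, 525, 250, 225, 225, 200, 200, 200, 175, 175, 125, 100.
  675 → container 1 (new)  [load 675/875]
  625 → container 2 (new)  [load 625/875]
  600 → container 3 (new)  [load 600/875]
  525 → container 4 (new)  [load 525/875]
  250 → container 2  [load 875/875]
  225 → container 3  [load 825/875]
  225 → container 4  [load 750/875]
  200 → container 1  [load 875/875]
  200 → container 5 (new)  [load 200/875]
  200 → container 5  [load 400/875]
  175 → container 5  [load 575/875]
  175 → container 5  [load 750/875]
  125 → container 4  [load 875/875]
  100 → container 5  [load 850/875]
5 containers opened.

5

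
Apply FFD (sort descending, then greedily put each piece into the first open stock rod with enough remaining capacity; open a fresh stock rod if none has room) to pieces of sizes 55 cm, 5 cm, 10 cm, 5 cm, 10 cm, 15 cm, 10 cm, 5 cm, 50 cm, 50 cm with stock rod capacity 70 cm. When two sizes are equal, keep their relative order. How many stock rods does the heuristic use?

Sorted descending: 55, 50, 50, 15, 10, 10, 10, 5, 5, 5.
  55 → stock rod 1 (new)  [load 55/70]
  50 → stock rod 2 (new)  [load 50/70]
  50 → stock rod 3 (new)  [load 50/70]
  15 → stock rod 1  [load 70/70]
  10 → stock rod 2  [load 60/70]
  10 → stock rod 2  [load 70/70]
  10 → stock rod 3  [load 60/70]
  5 → stock rod 3  [load 65/70]
  5 → stock rod 3  [load 70/70]
  5 → stock rod 4 (new)  [load 5/70]
4 stock rods opened.

4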